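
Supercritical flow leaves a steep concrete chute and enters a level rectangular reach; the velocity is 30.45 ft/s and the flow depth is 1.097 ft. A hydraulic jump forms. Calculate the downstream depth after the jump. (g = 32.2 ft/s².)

Fr₁ = V₁/√(g·y₁) = 30.45/√(32.2×1.097) = 5.123.
Bélanger equation: y₂/y₁ = ½[√(1 + 8Fr₁²) − 1] = ½[√210.99 − 1] = 6.763.
y₂ = 6.763 × 1.097 = 7.419 ft.

y₂ = 7.419 ft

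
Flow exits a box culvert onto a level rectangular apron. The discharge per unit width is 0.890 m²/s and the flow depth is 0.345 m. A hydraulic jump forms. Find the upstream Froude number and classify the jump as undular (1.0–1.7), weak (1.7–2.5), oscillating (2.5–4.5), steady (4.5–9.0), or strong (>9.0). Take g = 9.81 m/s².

V₁ = q/y₁ = 0.890/0.345 = 2.58 m/s. Fr₁ = V₁/√(g·y₁) = 2.58/√(9.81×0.345) = 1.40.
Fr₁ = 1.40 lies in the undular range.

Fr₁ = 1.40; undular jump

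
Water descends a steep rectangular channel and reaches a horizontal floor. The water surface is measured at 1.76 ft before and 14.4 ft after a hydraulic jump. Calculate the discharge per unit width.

For a rectangular channel the momentum equation gives q² = ½·g·y₁·y₂·(y₁ + y₂) = ½×32.2×1.76×14.4×16.2 = 6594.
q = √6594 = 81.2 ft²/s.

q = 81.2 ft²/s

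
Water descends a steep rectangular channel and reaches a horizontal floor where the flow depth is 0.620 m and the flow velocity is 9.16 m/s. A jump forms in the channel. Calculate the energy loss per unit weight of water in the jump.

ΔE = 1.75 m

Fr₁ = V₁/√(g·y₁) = 9.16/√(9.81×0.620) = 3.71.
Bélanger equation: y₂/y₁ = ½[√(1 + 8Fr₁²) − 1] = ½[√111.4 − 1] = 4.78.
y₂ = 4.78 × 0.620 = 2.96 m.
Head loss: ΔE = (y₂ − y₁)³/(4y₁y₂) = (2.96 − 0.620)³/(4×0.620×2.96) = 12.8/7.34 = 1.75 m.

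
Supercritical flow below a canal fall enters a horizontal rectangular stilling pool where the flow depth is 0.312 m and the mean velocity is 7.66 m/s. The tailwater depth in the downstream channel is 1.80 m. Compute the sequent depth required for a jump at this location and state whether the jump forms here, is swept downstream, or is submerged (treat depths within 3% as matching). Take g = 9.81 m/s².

Fr₁ = V₁/√(g·y₁) = 7.66/√(9.81×0.312) = 4.38.
Conjugate-depth relation: y₂/y₁ = ½[√(1 + 8Fr₁²) − 1] = ½[√154.4 − 1] = 5.71.
y₂ = 5.71 × 0.312 = 1.78 m.
Tailwater y_tw = 1.80 m: y_tw ≈ y₂, so the jump forms here.

y₂ = 1.78 m; the jump forms here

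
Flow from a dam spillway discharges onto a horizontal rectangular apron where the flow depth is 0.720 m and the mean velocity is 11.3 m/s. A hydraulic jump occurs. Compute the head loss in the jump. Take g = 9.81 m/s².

ΔE = 3.03 m

Fr₁ = V₁/√(g·y₁) = 11.3/√(9.81×0.720) = 4.25.
Bélanger equation: y₂/y₁ = ½[√(1 + 8Fr₁²) − 1] = ½[√145.6 − 1] = 5.53.
y₂ = 5.53 × 0.720 = 3.98 m.
Head loss: ΔE = (y₂ − y₁)³/(4y₁y₂) = (3.98 − 0.720)³/(4×0.720×3.98) = 34.8/11.5 = 3.03 m.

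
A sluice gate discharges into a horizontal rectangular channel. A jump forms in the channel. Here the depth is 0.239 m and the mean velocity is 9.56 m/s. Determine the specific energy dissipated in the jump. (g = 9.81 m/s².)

Fr₁ = V₁/√(g·y₁) = 9.56/√(9.81×0.239) = 6.24.
Conjugate-depth relation: y₂/y₁ = ½[√(1 + 8Fr₁²) − 1] = ½[√312.8 − 1] = 8.34.
y₂ = 8.34 × 0.239 = 1.99 m.
Head loss: ΔE = (y₂ − y₁)³/(4y₁y₂) = (1.99 − 0.239)³/(4×0.239×1.99) = 5.41/1.91 = 2.84 m.

ΔE = 2.84 m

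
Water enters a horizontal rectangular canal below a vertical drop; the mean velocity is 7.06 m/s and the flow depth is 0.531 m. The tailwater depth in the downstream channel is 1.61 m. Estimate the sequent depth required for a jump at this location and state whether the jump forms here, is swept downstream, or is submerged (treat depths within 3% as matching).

Fr₁ = V₁/√(g·y₁) = 7.06/√(9.81×0.531) = 3.09.
From the momentum equation for a rectangular channel, y₂/y₁ = ½[√(1 + 8Fr₁²) − 1] = ½[√77.55 − 1] = 3.90.
y₂ = 3.90 × 0.531 = 2.07 m.
Tailwater y_tw = 1.61 m: y_tw < y₂, so the jump is swept downstream.

y₂ = 2.07 m; the jump is swept downstream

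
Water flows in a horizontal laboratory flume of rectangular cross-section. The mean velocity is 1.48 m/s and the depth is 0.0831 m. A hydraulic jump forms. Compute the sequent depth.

Fr₁ = V₁/√(g·y₁) = 1.48/√(9.81×0.0831) = 1.64.
Sequent-depth ratio: y₂/y₁ = ½[√(1 + 8Fr₁²) − 1] = ½[√22.50 − 1] = 1.87.
y₂ = 1.87 × 0.0831 = 0.156 m.

y₂ = 0.156 m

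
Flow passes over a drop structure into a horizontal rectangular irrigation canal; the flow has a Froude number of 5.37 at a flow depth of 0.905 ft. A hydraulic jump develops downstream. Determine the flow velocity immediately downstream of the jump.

Fr₁ = 5.37 (given).
By Bélanger, y₂/y₁ = ½[√(1 + 8Fr₁²) − 1] = ½[√231.7 − 1] = 7.11.
y₂ = 7.11 × 0.905 = 6.44 ft.
V₁ = Fr₁·√(g·y₁) = 5.37×√(32.2×0.905) = 29.0 ft/s; q = V₁·y₁ = 26.2 ft²/s.
V₂ = q/y₂ = 26.2/6.44 = 4.08 ft/s.

V₂ = 4.08 ft/s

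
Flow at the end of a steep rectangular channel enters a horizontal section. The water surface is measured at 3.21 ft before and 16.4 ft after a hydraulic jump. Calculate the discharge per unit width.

For a rectangular channel the momentum equation gives q² = ½·g·y₁·y₂·(y₁ + y₂) = ½×32.2×3.21×16.4×19.6 = 16621.
q = √16621 = 129 ft²/s.

q = 129 ft²/s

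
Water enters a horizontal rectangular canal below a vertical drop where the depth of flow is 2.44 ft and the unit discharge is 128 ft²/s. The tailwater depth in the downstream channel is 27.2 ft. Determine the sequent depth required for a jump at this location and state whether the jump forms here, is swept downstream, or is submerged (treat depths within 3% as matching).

y₂ = 19.2 ft; the jump is submerged

V₁ = q/y₁ = 128/2.44 = 52.5 ft/s. Fr₁ = V₁/√(g·y₁) = 52.5/√(32.2×2.44) = 5.92.
From the momentum equation for a rectangular channel, y₂/y₁ = ½[√(1 + 8Fr₁²) − 1] = ½[√281.2 − 1] = 7.88.
y₂ = 7.88 × 2.44 = 19.2 ft.
Tailwater y_tw = 27.2 ft: y_tw > y₂, so the jump is submerged.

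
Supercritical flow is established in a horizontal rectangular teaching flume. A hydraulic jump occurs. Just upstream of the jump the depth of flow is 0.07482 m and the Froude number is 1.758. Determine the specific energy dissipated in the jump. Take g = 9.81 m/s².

Fr₁ = 1.758 (given).
By Bélanger, y₂/y₁ = ½[√(1 + 8Fr₁²) − 1] = ½[√25.725 − 1] = 2.036.
y₂ = 2.036 × 0.07482 = 0.1523 m.
Head loss: ΔE = (y₂ − y₁)³/(4y₁y₂) = (0.1523 − 0.07482)³/(4×0.07482×0.1523) = 0.0004657/0.04559 = 0.01021 m.

ΔE = 0.01021 m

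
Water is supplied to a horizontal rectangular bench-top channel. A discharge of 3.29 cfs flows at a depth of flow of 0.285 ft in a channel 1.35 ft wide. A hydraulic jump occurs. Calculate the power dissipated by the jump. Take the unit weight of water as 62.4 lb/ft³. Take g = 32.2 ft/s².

P = 0.121 hp

q = Q/b = 3.29/1.35 = 2.44 ft²/s; V₁ = q/y₁ = 8.55 ft/s. Fr₁ = V₁/√(g·y₁) = 2.82.
Sequent-depth ratio: y₂/y₁ = ½[√(1 + 8Fr₁²) − 1] = ½[√64.74 − 1] = 3.52.
y₂ = 3.52 × 0.285 = 1.00 ft.
Head loss: ΔE = (y₂ − y₁)³/(4y₁y₂) = (1.00 − 0.285)³/(4×0.285×1.00) = 0.372/1.14 = 0.325 ft.
P = γ·Q·ΔE/550 = 62.4 × 3.29 × 0.325 / 550 = 0.121 hp.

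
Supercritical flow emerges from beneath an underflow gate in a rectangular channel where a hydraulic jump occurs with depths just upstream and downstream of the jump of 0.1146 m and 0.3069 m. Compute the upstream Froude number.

For a rectangular channel the momentum equation gives q² = ½·g·y₁·y₂·(y₁ + y₂) = ½×9.81×0.1146×0.3069×0.4215 = 0.07271.
q = √0.07271 = 0.2697 m²/s.
V₁ = q/y₁ = 2.353 m/s; Fr₁ = V₁/√(g·y₁) = 2.219.

Fr₁ = 2.219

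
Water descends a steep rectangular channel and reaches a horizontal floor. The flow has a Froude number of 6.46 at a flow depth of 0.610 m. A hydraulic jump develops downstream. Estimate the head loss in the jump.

ΔE = 7.89 m

Fr₁ = 6.46 (given).
Bélanger equation: y₂/y₁ = ½[√(1 + 8Fr₁²) − 1] = ½[√334.9 − 1] = 8.65.
y₂ = 8.65 × 0.610 = 5.28 m.
Head loss: ΔE = (y₂ − y₁)³/(4y₁y₂) = (5.28 − 0.610)³/(4×0.610×5.28) = 102/12.9 = 7.89 m.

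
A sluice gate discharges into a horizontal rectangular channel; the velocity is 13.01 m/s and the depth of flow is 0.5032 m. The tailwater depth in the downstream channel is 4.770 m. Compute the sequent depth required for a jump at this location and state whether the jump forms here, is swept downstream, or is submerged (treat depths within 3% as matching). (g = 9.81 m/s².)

Fr₁ = V₁/√(g·y₁) = 13.01/√(9.81×0.5032) = 5.856.
Bélanger equation: y₂/y₁ = ½[√(1 + 8Fr₁²) − 1] = ½[√275.31 − 1] = 7.796.
y₂ = 7.796 × 0.5032 = 3.923 m.
Tailwater y_tw = 4.770 m: y_tw > y₂, so the jump is submerged.

y₂ = 3.923 m; the jump is submerged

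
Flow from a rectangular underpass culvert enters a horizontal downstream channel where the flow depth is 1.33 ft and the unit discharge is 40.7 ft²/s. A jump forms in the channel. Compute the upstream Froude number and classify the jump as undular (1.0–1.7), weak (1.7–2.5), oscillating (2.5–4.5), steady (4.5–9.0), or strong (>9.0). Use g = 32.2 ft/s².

V₁ = q/y₁ = 40.7/1.33 = 30.6 ft/s. Fr₁ = V₁/√(g·y₁) = 30.6/√(32.2×1.33) = 4.68.
Fr₁ = 4.68 lies in the steady range.

Fr₁ = 4.68; steady jump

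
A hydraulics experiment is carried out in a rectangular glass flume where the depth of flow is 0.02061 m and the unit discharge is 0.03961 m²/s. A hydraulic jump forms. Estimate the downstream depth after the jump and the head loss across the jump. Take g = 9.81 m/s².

y₂ = 0.1147 m; ΔE = 0.08809 m

V₁ = q/y₁ = 0.03961/0.02061 = 1.922 m/s. Fr₁ = V₁/√(g·y₁) = 1.922/√(9.81×0.02061) = 4.274.
By Bélanger, y₂/y₁ = ½[√(1 + 8Fr₁²) − 1] = ½[√147.15 − 1] = 5.565.
y₂ = 5.565 × 0.02061 = 0.1147 m.
Head loss: ΔE = (y₂ − y₁)³/(4y₁y₂) = (0.1147 − 0.02061)³/(4×0.02061×0.1147) = 0.0008330/0.009456 = 0.08809 m.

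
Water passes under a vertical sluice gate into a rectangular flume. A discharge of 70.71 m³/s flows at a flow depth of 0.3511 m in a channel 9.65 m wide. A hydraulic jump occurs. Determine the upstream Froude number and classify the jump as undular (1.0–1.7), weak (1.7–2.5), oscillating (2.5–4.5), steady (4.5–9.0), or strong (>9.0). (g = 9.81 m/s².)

Fr₁ = 11.25; strong jump

q = Q/b = 70.71/9.65 = 7.327 m²/s; V₁ = q/y₁ = 20.87 m/s. Fr₁ = V₁/√(g·y₁) = 11.25.
Fr₁ = 11.25 lies in the strong range.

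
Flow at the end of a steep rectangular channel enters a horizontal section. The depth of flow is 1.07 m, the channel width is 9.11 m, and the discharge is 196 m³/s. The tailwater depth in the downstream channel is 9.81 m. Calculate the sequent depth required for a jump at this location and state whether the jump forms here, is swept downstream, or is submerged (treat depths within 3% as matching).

q = Q/b = 196/9.11 = 21.5 m²/s; V₁ = q/y₁ = 20.1 m/s. Fr₁ = V₁/√(g·y₁) = 6.21.
From the momentum equation for a rectangular channel, y₂/y₁ = ½[√(1 + 8Fr₁²) − 1] = ½[√309.1 − 1] = 8.29.
y₂ = 8.29 × 1.07 = 8.87 m.
Tailwater y_tw = 9.81 m: y_tw > y₂, so the jump is submerged.

y₂ = 8.87 m; the jump is submerged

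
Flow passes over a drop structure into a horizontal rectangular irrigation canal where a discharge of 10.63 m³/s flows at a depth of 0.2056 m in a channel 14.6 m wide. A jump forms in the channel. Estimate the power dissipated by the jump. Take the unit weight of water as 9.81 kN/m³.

q = Q/b = 10.63/14.6 = 0.7281 m²/s; V₁ = q/y₁ = 3.541 m/s. Fr₁ = V₁/√(g·y₁) = 2.494.
Bélanger equation: y₂/y₁ = ½[√(1 + 8Fr₁²) − 1] = ½[√50.741 − 1] = 3.062.
y₂ = 3.062 × 0.2056 = 0.6295 m.
Head loss: ΔE = (y₂ − y₁)³/(4y₁y₂) = (0.6295 − 0.2056)³/(4×0.2056×0.6295) = 0.07616/0.5177 = 0.1471 m.
P = γ·Q·ΔE = 9.81 × 10.63 × 0.1471 = 15.34 kW.

P = 15.34 kW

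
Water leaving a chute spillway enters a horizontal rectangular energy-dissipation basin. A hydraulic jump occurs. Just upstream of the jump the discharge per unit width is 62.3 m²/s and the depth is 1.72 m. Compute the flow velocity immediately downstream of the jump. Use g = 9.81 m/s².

V₁ = q/y₁ = 62.3/1.72 = 36.2 m/s. Fr₁ = V₁/√(g·y₁) = 36.2/√(9.81×1.72) = 8.82.
Conjugate-depth relation: y₂/y₁ = ½[√(1 + 8Fr₁²) − 1] = ½[√623.0 − 1] = 12.0.
y₂ = 12.0 × 1.72 = 20.6 m.
V₂ = q/y₂ = 62.3/20.6 = 3.02 m/s.

V₂ = 3.02 m/s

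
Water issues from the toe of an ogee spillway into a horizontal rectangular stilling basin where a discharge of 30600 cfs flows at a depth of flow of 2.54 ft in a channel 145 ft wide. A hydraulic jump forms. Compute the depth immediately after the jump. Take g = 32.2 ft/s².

y₂ = 31.8 ft

q = Q/b = 30600/145 = 211 ft²/s; V₁ = q/y₁ = 83.1 ft/s. Fr₁ = V₁/√(g·y₁) = 9.19.
From the momentum equation for a rectangular channel, y₂/y₁ = ½[√(1 + 8Fr₁²) − 1] = ½[√676.2 − 1] = 12.5.
y₂ = 12.5 × 2.54 = 31.8 ft.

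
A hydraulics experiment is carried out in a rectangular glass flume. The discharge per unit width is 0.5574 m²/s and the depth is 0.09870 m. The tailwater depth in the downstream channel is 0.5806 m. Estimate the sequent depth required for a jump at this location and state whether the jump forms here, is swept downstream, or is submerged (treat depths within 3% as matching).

y₂ = 0.7533 m; the jump is swept downstream

V₁ = q/y₁ = 0.5574/0.09870 = 5.647 m/s. Fr₁ = V₁/√(g·y₁) = 5.647/√(9.81×0.09870) = 5.739.
Conjugate-depth relation: y₂/y₁ = ½[√(1 + 8Fr₁²) − 1] = ½[√264.51 − 1] = 7.632.
y₂ = 7.632 × 0.09870 = 0.7533 m.
Tailwater y_tw = 0.5806 m: y_tw < y₂, so the jump is swept downstream.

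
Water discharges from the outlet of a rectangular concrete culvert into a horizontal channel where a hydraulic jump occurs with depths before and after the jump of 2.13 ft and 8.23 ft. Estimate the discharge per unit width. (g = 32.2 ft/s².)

q = 54.1 ft²/s

For a rectangular channel the momentum equation gives q² = ½·g·y₁·y₂·(y₁ + y₂) = ½×32.2×2.13×8.23×10.4 = 2924.
q = √2924 = 54.1 ft²/s.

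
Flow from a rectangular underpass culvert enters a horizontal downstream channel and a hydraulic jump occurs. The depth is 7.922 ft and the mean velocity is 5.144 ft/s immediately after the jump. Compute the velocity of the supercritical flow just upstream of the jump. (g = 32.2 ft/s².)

Fr₂ = V₂/√(g·y₂) = 5.144/√(32.2×7.922) = 0.3221.
Applying the sequent-depth relation in reverse, y₁/y₂ = ½[√(1 + 8Fr₂²) − 1] = ½[√1.8299 − 1] = 0.1764.
y₁ = 0.1764 × 7.922 = 1.397 ft.
V₁ = q/y₁ = 40.75/1.397 = 29.17 ft/s.

V₁ = 29.17 ft/s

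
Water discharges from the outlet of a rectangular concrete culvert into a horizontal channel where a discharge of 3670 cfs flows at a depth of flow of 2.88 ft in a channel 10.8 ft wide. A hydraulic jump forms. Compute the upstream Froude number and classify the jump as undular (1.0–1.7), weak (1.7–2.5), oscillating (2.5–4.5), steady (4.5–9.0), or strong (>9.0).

Fr₁ = 12.3; strong jump

q = Q/b = 3670/10.8 = 340 ft²/s; V₁ = q/y₁ = 118 ft/s. Fr₁ = V₁/√(g·y₁) = 12.3.
Fr₁ = 12.3 lies in the strong range.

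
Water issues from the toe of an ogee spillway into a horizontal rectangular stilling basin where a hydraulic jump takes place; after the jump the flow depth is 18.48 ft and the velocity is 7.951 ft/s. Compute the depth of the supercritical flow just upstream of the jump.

y₁ = 3.327 ft

Fr₂ = V₂/√(g·y₂) = 7.951/√(32.2×18.48) = 0.3259.
The Bélanger relation is symmetric: y₁/y₂ = ½[√(1 + 8Fr₂²) − 1] = ½[√1.8499 − 1] = 0.1801.
y₁ = 0.1801 × 18.48 = 3.327 ft.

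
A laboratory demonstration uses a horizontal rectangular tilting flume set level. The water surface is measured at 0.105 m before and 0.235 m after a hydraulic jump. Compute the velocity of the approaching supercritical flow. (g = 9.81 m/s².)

V₁ = 1.93 m/s

For a rectangular channel the momentum equation gives q² = ½·g·y₁·y₂·(y₁ + y₂) = ½×9.81×0.105×0.235×0.340 = 0.0412.
q = √0.0412 = 0.203 m²/s.
V₁ = q/y₁ = 0.203/0.105 = 1.93 m/s.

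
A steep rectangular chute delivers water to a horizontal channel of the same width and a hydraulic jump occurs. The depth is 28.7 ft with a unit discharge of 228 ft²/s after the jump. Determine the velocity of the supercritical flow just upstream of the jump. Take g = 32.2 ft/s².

V₂ = q/y₂ = 228/28.7 = 7.94 ft/s; Fr₂ = V₂/√(g·y₂) = 0.261.
From the momentum equation (using Fr₂), y₁/y₂ = ½[√(1 + 8Fr₂²) − 1] = ½[√1.546 − 1] = 0.122.
y₁ = 0.122 × 28.7 = 3.49 ft.
V₁ = q/y₁ = 228/3.49 = 65.2 ft/s.

V₁ = 65.2 ft/s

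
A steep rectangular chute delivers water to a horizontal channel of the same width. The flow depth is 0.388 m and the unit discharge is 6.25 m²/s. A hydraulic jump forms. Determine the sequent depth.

y₂ = 4.34 m

V₁ = q/y₁ = 6.25/0.388 = 16.1 m/s. Fr₁ = V₁/√(g·y₁) = 16.1/√(9.81×0.388) = 8.26.
Bélanger equation: y₂/y₁ = ½[√(1 + 8Fr₁²) − 1] = ½[√546.4 − 1] = 11.2.
y₂ = 11.2 × 0.388 = 4.34 m.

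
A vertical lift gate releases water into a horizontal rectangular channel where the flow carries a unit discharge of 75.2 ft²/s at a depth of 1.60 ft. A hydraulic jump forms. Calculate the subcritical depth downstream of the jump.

y₂ = 14.0 ft

V₁ = q/y₁ = 75.2/1.60 = 47.0 ft/s. Fr₁ = V₁/√(g·y₁) = 47.0/√(32.2×1.60) = 6.55.
From the momentum equation for a rectangular channel, y₂/y₁ = ½[√(1 + 8Fr₁²) − 1] = ½[√344.0 − 1] = 8.77.
y₂ = 8.77 × 1.60 = 14.0 ft.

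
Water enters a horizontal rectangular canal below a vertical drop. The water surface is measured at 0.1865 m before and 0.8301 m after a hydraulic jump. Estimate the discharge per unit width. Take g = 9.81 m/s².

For a rectangular channel the momentum equation gives q² = ½·g·y₁·y₂·(y₁ + y₂) = ½×9.81×0.1865×0.8301×1.017 = 0.7720.
q = √0.7720 = 0.8786 m²/s.

q = 0.8786 m²/s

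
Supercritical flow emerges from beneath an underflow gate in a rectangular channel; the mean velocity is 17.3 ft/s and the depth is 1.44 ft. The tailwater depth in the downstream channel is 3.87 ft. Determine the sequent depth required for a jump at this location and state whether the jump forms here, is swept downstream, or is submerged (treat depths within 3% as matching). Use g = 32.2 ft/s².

Fr₁ = V₁/√(g·y₁) = 17.3/√(32.2×1.44) = 2.54.
By Bélanger, y₂/y₁ = ½[√(1 + 8Fr₁²) − 1] = ½[√52.64 − 1] = 3.13.
y₂ = 3.13 × 1.44 = 4.50 ft.
Tailwater y_tw = 3.87 ft: y_tw < y₂, so the jump is swept downstream.

y₂ = 4.50 ft; the jump is swept downstream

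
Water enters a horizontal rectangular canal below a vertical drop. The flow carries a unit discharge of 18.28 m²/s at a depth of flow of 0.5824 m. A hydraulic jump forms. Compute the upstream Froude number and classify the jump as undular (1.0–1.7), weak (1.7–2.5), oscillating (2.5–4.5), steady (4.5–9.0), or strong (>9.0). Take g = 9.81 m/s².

V₁ = q/y₁ = 18.28/0.5824 = 31.39 m/s. Fr₁ = V₁/√(g·y₁) = 31.39/√(9.81×0.5824) = 13.13.
Fr₁ = 13.13 lies in the strong range.

Fr₁ = 13.13; strong jump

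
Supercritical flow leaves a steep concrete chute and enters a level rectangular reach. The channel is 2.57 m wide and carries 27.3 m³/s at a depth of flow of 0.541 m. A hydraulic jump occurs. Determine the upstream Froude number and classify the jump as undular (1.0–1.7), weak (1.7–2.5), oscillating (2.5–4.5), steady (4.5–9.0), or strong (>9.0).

q = Q/b = 27.3/2.57 = 10.6 m²/s; V₁ = q/y₁ = 19.6 m/s. Fr₁ = V₁/√(g·y₁) = 8.52.
Fr₁ = 8.52 lies in the steady range.

Fr₁ = 8.52; steady jump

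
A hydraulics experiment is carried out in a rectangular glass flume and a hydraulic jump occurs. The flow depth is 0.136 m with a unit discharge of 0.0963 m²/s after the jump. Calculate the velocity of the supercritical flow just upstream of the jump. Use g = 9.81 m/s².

V₁ = 1.41 m/s

V₂ = q/y₂ = 0.0963/0.136 = 0.708 m/s; Fr₂ = V₂/√(g·y₂) = 0.613.
Applying the sequent-depth relation in reverse, y₁/y₂ = ½[√(1 + 8Fr₂²) − 1] = ½[√4.006 − 1] = 0.501.
y₁ = 0.501 × 0.136 = 0.0681 m.
V₁ = q/y₁ = 0.0963/0.0681 = 1.41 m/s.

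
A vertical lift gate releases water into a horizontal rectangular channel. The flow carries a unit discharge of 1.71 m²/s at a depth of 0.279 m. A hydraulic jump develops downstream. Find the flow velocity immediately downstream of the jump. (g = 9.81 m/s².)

V₁ = q/y₁ = 1.71/0.279 = 6.13 m/s. Fr₁ = V₁/√(g·y₁) = 6.13/√(9.81×0.279) = 3.70.
Conjugate-depth relation: y₂/y₁ = ½[√(1 + 8Fr₁²) − 1] = ½[√110.8 − 1] = 4.76.
y₂ = 4.76 × 0.279 = 1.33 m.
V₂ = q/y₂ = 1.71/1.33 = 1.29 m/s.

V₂ = 1.29 m/s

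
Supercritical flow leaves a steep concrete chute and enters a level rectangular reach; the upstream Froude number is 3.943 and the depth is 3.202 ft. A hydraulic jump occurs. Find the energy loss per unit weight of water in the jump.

Fr₁ = 3.943 (given).
From the momentum equation for a rectangular channel, y₂/y₁ = ½[√(1 + 8Fr₁²) − 1] = ½[√125.38 − 1] = 5.099.
y₂ = 5.099 × 3.202 = 16.33 ft.
V₁ = Fr₁·√(g·y₁) = 3.943×√(32.2×3.202) = 40.04 ft/s; q = V₁·y₁ = 128.2 ft²/s. V₂ = q/y₂ = 128.2/16.33 = 7.853 ft/s. E₁ = y₁ + V₁²/2g = 28.09 ft; E₂ = y₂ + V₂²/2g = 17.28 ft. ΔE = E₁ − E₂ = 10.81 ft.

ΔE = 10.81 ft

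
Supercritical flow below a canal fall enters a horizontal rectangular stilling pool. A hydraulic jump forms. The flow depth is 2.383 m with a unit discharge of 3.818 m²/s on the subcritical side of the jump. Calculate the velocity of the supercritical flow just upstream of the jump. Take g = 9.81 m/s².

V₁ = 8.647 m/s

V₂ = q/y₂ = 3.818/2.383 = 1.602 m/s; Fr₂ = V₂/√(g·y₂) = 0.3314.
From the momentum equation (using Fr₂), y₁/y₂ = ½[√(1 + 8Fr₂²) − 1] = ½[√1.8785 − 1] = 0.1853.
y₁ = 0.1853 × 2.383 = 0.4415 m.
V₁ = q/y₁ = 3.818/0.4415 = 8.647 m/s.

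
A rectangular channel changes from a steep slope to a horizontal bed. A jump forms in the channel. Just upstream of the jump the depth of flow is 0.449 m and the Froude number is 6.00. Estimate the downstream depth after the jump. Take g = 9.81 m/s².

y₂ = 3.59 m

Fr₁ = 6.00 (given).
Sequent-depth ratio: y₂/y₁ = ½[√(1 + 8Fr₁²) − 1] = ½[√289.0 − 1] = 8.00.
y₂ = 8.00 × 0.449 = 3.59 m.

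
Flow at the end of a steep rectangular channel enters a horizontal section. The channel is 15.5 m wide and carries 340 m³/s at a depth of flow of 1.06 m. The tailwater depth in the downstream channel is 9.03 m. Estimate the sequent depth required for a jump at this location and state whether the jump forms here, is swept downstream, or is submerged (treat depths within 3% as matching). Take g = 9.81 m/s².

q = Q/b = 340/15.5 = 21.9 m²/s; V₁ = q/y₁ = 20.7 m/s. Fr₁ = V₁/√(g·y₁) = 6.42.
By Bélanger, y₂/y₁ = ½[√(1 + 8Fr₁²) − 1] = ½[√330.5 − 1] = 8.59.
y₂ = 8.59 × 1.06 = 9.10 m.
Tailwater y_tw = 9.03 m: y_tw ≈ y₂, so the jump forms here.

y₂ = 9.10 m; the jump forms here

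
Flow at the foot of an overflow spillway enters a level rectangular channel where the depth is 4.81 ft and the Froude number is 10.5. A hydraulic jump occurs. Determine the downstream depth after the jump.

y₂ = 69.1 ft

Fr₁ = 10.5 (given).
Bélanger equation: y₂/y₁ = ½[√(1 + 8Fr₁²) − 1] = ½[√883.0 − 1] = 14.4.
y₂ = 14.4 × 4.81 = 69.1 ft.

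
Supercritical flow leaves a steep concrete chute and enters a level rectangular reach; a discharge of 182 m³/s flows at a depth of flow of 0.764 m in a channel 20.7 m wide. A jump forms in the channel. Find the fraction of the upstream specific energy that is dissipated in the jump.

ΔE/E₁ = 0.414 (41.4%)

q = Q/b = 182/20.7 = 8.79 m²/s; V₁ = q/y₁ = 11.5 m/s. Fr₁ = V₁/√(g·y₁) = 4.20.
By Bélanger, y₂/y₁ = ½[√(1 + 8Fr₁²) − 1] = ½[√142.4 − 1] = 5.47.
y₂ = 5.47 × 0.764 = 4.18 m.
E₁ = y₁ + V₁²/2g = 7.51 m. ΔE = (y₂ − y₁)³/(4y₁y₂) = 3.11 m. ΔE/E₁ = 3.11/7.51 = 0.414.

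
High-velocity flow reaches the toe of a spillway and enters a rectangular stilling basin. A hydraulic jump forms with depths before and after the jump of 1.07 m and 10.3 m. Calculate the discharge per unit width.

q = 24.8 m²/s

For a rectangular channel the momentum equation gives q² = ½·g·y₁·y₂·(y₁ + y₂) = ½×9.81×1.07×10.3×11.4 = 615.
q = √615 = 24.8 m²/s.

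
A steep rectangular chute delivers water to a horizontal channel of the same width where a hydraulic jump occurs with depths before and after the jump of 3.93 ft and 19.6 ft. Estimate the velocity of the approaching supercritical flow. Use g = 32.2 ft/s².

For a rectangular channel the momentum equation gives q² = ½·g·y₁·y₂·(y₁ + y₂) = ½×32.2×3.93×19.6×23.5 = 29181.
q = √29181 = 171 ft²/s.
V₁ = q/y₁ = 171/3.93 = 43.5 ft/s.

V₁ = 43.5 ft/s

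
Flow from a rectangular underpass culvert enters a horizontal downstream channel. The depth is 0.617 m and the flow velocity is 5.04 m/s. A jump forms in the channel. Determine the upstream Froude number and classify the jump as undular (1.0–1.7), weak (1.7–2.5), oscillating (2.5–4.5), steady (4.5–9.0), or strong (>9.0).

Fr₁ = 2.05; weak jump

Fr₁ = V₁/√(g·y₁) = 5.04/√(9.81×0.617) = 2.05.
Fr₁ = 2.05 lies in the weak range.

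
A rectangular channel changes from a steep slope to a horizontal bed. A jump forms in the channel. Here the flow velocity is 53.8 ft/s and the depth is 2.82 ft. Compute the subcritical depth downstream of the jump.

y₂ = 21.2 ft

Fr₁ = V₁/√(g·y₁) = 53.8/√(32.2×2.82) = 5.65.
Sequent-depth ratio: y₂/y₁ = ½[√(1 + 8Fr₁²) − 1] = ½[√256.0 − 1] = 7.50.
y₂ = 7.50 × 2.82 = 21.2 ft.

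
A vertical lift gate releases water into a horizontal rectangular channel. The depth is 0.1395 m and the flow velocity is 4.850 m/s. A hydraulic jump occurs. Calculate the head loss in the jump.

Fr₁ = V₁/√(g·y₁) = 4.850/√(9.81×0.1395) = 4.146.
Conjugate-depth relation: y₂/y₁ = ½[√(1 + 8Fr₁²) − 1] = ½[√138.51 − 1] = 5.384.
y₂ = 5.384 × 0.1395 = 0.7511 m.
q = V₁·y₁ = 4.850 × 0.1395 = 0.6766 m²/s. V₂ = q/y₂ = 0.6766/0.7511 = 0.9007 m/s. E₁ = y₁ + V₁²/2g = 1.338 m; E₂ = y₂ + V₂²/2g = 0.7925 m. ΔE = E₁ − E₂ = 0.5459 m.

ΔE = 0.5459 m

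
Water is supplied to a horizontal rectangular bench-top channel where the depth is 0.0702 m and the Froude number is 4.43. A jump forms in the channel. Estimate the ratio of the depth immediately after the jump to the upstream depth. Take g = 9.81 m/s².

y₂/y₁ = 5.78

Fr₁ = 4.43 (given).
Bélanger equation: y₂/y₁ = ½[√(1 + 8Fr₁²) − 1] = ½[√158.0 − 1] = 5.78.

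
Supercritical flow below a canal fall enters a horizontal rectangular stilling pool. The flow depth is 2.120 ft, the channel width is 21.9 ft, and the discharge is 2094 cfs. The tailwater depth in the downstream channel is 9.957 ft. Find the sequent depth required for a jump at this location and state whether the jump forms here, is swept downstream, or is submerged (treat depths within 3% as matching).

q = Q/b = 2094/21.9 = 95.62 ft²/s; V₁ = q/y₁ = 45.10 ft/s. Fr₁ = V₁/√(g·y₁) = 5.459.
Bélanger equation: y₂/y₁ = ½[√(1 + 8Fr₁²) − 1] = ½[√239.39 − 1] = 7.236.
y₂ = 7.236 × 2.120 = 15.34 ft.
Tailwater y_tw = 9.957 ft: y_tw < y₂, so the jump is swept downstream.

y₂ = 15.34 ft; the jump is swept downstream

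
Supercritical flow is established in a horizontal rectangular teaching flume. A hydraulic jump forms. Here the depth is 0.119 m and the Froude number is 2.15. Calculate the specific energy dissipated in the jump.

Fr₁ = 2.15 (given).
Bélanger equation: y₂/y₁ = ½[√(1 + 8Fr₁²) − 1] = ½[√37.98 − 1] = 2.58.
y₂ = 2.58 × 0.119 = 0.307 m.
Head loss: ΔE = (y₂ − y₁)³/(4y₁y₂) = (0.307 − 0.119)³/(4×0.119×0.307) = 0.00666/0.146 = 0.0456 m.

ΔE = 0.0456 m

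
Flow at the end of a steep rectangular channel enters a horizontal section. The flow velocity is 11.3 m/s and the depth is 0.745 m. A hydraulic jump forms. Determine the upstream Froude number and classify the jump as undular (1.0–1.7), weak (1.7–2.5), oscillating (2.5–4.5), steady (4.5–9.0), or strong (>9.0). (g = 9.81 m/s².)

Fr₁ = 4.18; oscillating jump

Fr₁ = V₁/√(g·y₁) = 11.3/√(9.81×0.745) = 4.18.
Fr₁ = 4.18 lies in the oscillating range.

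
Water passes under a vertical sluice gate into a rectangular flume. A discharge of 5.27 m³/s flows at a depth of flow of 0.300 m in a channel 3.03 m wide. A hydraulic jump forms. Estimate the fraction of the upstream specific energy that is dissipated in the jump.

q = Q/b = 5.27/3.03 = 1.74 m²/s; V₁ = q/y₁ = 5.80 m/s. Fr₁ = V₁/√(g·y₁) = 3.38.
By Bélanger, y₂/y₁ = ½[√(1 + 8Fr₁²) − 1] = ½[√92.37 − 1] = 4.31.
y₂ = 4.31 × 0.300 = 1.29 m.
E₁ = y₁ + V₁²/2g = 2.01 m. ΔE = (y₂ − y₁)³/(4y₁y₂) = 0.629 m. ΔE/E₁ = 0.629/2.01 = 0.312.

ΔE/E₁ = 0.312 (31.2%)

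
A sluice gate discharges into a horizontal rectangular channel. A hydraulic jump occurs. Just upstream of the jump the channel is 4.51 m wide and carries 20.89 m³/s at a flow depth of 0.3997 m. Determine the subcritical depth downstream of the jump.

q = Q/b = 20.89/4.51 = 4.632 m²/s; V₁ = q/y₁ = 11.59 m/s. Fr₁ = V₁/√(g·y₁) = 5.852.
From the momentum equation for a rectangular channel, y₂/y₁ = ½[√(1 + 8Fr₁²) − 1] = ½[√274.99 − 1] = 7.791.
y₂ = 7.791 × 0.3997 = 3.114 m.

y₂ = 3.114 m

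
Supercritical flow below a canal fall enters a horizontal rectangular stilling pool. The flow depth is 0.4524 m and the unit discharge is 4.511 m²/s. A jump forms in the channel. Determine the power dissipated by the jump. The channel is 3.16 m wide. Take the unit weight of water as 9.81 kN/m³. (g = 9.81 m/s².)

P = 360.5 kW

V₁ = q/y₁ = 4.511/0.4524 = 9.971 m/s. Fr₁ = V₁/√(g·y₁) = 9.971/√(9.81×0.4524) = 4.733.
Bélanger equation: y₂/y₁ = ½[√(1 + 8Fr₁²) − 1] = ½[√180.23 − 1] = 6.212.
y₂ = 6.212 × 0.4524 = 2.810 m.
V₂ = q/y₂ = 4.511/2.810 = 1.605 m/s. E₁ = y₁ + V₁²/2g = 5.520 m; E₂ = y₂ + V₂²/2g = 2.942 m. ΔE = E₁ − E₂ = 2.578 m.
Q = q·b = 4.511 × 3.16 = 14.25 m³/s. P = γ·Q·ΔE = 9.81 × 14.25 × 2.578 = 360.5 kW.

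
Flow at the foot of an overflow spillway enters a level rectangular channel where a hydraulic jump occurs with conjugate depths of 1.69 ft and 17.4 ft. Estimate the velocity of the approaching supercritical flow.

V₁ = 56.3 ft/s

For a rectangular channel the momentum equation gives q² = ½·g·y₁·y₂·(y₁ + y₂) = ½×32.2×1.69×17.4×19.1 = 9038.
q = √9038 = 95.1 ft²/s.
V₁ = q/y₁ = 95.1/1.69 = 56.3 ft/s.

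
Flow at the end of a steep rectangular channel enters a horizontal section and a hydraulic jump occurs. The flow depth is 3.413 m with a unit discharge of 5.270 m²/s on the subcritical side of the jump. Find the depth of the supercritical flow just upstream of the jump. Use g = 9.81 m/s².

V₂ = q/y₂ = 5.270/3.413 = 1.544 m/s; Fr₂ = V₂/√(g·y₂) = 0.2669.
The Bélanger relation is symmetric: y₁/y₂ = ½[√(1 + 8Fr₂²) − 1] = ½[√1.5697 − 1] = 0.1264.
y₁ = 0.1264 × 3.413 = 0.4315 m.

y₁ = 0.4315 m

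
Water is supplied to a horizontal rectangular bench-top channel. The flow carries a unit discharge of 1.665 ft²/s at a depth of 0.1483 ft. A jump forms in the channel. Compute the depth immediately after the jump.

y₂ = 1.006 ft

V₁ = q/y₁ = 1.665/0.1483 = 11.23 ft/s. Fr₁ = V₁/√(g·y₁) = 11.23/√(32.2×0.1483) = 5.138.
From the momentum equation for a rectangular channel, y₂/y₁ = ½[√(1 + 8Fr₁²) − 1] = ½[√212.17 − 1] = 6.783.
y₂ = 6.783 × 0.1483 = 1.006 ft.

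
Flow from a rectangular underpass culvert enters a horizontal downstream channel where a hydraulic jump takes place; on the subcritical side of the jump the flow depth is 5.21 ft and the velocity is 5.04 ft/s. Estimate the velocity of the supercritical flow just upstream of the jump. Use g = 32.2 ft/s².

V₁ = 20.7 ft/s

Fr₂ = V₂/√(g·y₂) = 5.04/√(32.2×5.21) = 0.389.
Applying the sequent-depth relation in reverse, y₁/y₂ = ½[√(1 + 8Fr₂²) − 1] = ½[√2.211 − 1] = 0.244.
y₁ = 0.244 × 5.21 = 1.27 ft.
V₁ = q/y₁ = 26.3/1.27 = 20.7 ft/s.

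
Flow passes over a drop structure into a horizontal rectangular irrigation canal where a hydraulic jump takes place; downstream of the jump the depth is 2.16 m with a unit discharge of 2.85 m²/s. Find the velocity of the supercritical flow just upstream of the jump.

V₂ = q/y₂ = 2.85/2.16 = 1.32 m/s; Fr₂ = V₂/√(g·y₂) = 0.287.
From the momentum equation (using Fr₂), y₁/y₂ = ½[√(1 + 8Fr₂²) − 1] = ½[√1.657 − 1] = 0.144.
y₁ = 0.144 × 2.16 = 0.310 m.
V₁ = q/y₁ = 2.85/0.310 = 9.18 m/s.

V₁ = 9.18 m/s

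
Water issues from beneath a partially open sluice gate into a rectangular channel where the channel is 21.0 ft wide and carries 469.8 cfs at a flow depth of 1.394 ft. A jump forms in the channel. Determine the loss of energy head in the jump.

ΔE = 0.8491 ft

q = Q/b = 469.8/21.0 = 22.37 ft²/s; V₁ = q/y₁ = 16.05 ft/s. Fr₁ = V₁/√(g·y₁) = 2.395.
Bélanger equation: y₂/y₁ = ½[√(1 + 8Fr₁²) − 1] = ½[√46.902 − 1] = 2.924.
y₂ = 2.924 × 1.394 = 4.076 ft.
Head loss: ΔE = (y₂ − y₁)³/(4y₁y₂) = (4.076 − 1.394)³/(4×1.394×4.076) = 19.30/22.73 = 0.8491 ft.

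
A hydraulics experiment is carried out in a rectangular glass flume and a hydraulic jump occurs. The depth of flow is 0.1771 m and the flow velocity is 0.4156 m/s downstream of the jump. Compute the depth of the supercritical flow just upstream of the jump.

Fr₂ = V₂/√(g·y₂) = 0.4156/√(9.81×0.1771) = 0.3153.
Applying the sequent-depth relation in reverse, y₁/y₂ = ½[√(1 + 8Fr₂²) − 1] = ½[√1.7953 − 1] = 0.1700.
y₁ = 0.1700 × 0.1771 = 0.03010 m.

y₁ = 0.03010 m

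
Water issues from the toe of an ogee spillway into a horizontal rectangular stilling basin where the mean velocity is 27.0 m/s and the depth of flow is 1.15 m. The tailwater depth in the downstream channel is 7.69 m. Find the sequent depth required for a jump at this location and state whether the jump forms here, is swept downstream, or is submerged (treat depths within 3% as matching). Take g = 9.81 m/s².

y₂ = 12.5 m; the jump is swept downstream

Fr₁ = V₁/√(g·y₁) = 27.0/√(9.81×1.15) = 8.04.
From the momentum equation for a rectangular channel, y₂/y₁ = ½[√(1 + 8Fr₁²) − 1] = ½[√518.0 − 1] = 10.9.
y₂ = 10.9 × 1.15 = 12.5 m.
Tailwater y_tw = 7.69 m: y_tw < y₂, so the jump is swept downstream.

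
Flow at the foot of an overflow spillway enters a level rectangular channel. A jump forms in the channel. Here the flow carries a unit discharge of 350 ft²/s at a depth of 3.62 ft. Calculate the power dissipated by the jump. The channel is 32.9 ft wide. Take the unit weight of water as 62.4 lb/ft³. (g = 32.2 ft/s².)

V₁ = q/y₁ = 350/3.62 = 96.7 ft/s. Fr₁ = V₁/√(g·y₁) = 96.7/√(32.2×3.62) = 8.96.
From the momentum equation for a rectangular channel, y₂/y₁ = ½[√(1 + 8Fr₁²) − 1] = ½[√642.6 − 1] = 12.2.
y₂ = 12.2 × 3.62 = 44.1 ft.
V₂ = q/y₂ = 350/44.1 = 7.94 ft/s. E₁ = y₁ + V₁²/2g = 149 ft; E₂ = y₂ + V₂²/2g = 45.1 ft. ΔE = E₁ − E₂ = 104 ft.
Q = q·b = 350 × 32.9 = 11515 cfs. P = γ·Q·ΔE/550 = 62.4 × 11515 × 104 / 550 = 135509 hp.

P = 135509 hp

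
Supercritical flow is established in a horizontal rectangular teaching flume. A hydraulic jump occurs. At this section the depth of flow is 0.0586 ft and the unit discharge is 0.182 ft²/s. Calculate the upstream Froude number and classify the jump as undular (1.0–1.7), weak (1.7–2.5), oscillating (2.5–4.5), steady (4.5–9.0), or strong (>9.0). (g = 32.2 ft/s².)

Fr₁ = 2.26; weak jump

V₁ = q/y₁ = 0.182/0.0586 = 3.11 ft/s. Fr₁ = V₁/√(g·y₁) = 3.11/√(32.2×0.0586) = 2.26.
Fr₁ = 2.26 lies in the weak range.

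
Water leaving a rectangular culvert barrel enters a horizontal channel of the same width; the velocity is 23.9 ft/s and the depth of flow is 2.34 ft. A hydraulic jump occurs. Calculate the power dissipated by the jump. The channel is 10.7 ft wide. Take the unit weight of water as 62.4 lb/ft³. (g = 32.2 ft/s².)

P = 165 hp

Fr₁ = V₁/√(g·y₁) = 23.9/√(32.2×2.34) = 2.75.
Sequent-depth ratio: y₂/y₁ = ½[√(1 + 8Fr₁²) − 1] = ½[√61.65 − 1] = 3.43.
y₂ = 3.43 × 2.34 = 8.02 ft.
Head loss: ΔE = (y₂ − y₁)³/(4y₁y₂) = (8.02 − 2.34)³/(4×2.34×8.02) = 183/75.0 = 2.44 ft.
q = V₁·y₁ = 23.9 × 2.34 = 55.9 ft²/s. Q = q·b = 55.9 × 10.7 = 598 cfs. P = γ·Q·ΔE/550 = 62.4 × 598 × 2.44 / 550 = 165 hp.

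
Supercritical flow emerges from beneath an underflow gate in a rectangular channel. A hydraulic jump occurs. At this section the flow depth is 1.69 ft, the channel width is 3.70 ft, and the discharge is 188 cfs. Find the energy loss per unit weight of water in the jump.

ΔE = 6.29 ft

q = Q/b = 188/3.70 = 50.8 ft²/s; V₁ = q/y₁ = 30.1 ft/s. Fr₁ = V₁/√(g·y₁) = 4.08.
From the momentum equation for a rectangular channel, y₂/y₁ = ½[√(1 + 8Fr₁²) − 1] = ½[√133.9 − 1] = 5.29.
y₂ = 5.29 × 1.69 = 8.93 ft.
Head loss: ΔE = (y₂ − y₁)³/(4y₁y₂) = (8.93 − 1.69)³/(4×1.69×8.93) = 380/60.4 = 6.29 ft.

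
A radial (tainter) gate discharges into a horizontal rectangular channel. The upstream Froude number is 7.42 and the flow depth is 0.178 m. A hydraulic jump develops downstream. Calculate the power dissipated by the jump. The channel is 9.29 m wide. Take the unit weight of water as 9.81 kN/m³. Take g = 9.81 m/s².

P = 517 kW

Fr₁ = 7.42 (given).
By Bélanger, y₂/y₁ = ½[√(1 + 8Fr₁²) − 1] = ½[√441.5 − 1] = 10.0.
y₂ = 10.0 × 0.178 = 1.78 m.
Head loss: ΔE = (y₂ − y₁)³/(4y₁y₂) = (1.78 − 0.178)³/(4×0.178×1.78) = 4.12/1.27 = 3.25 m.
V₁ = Fr₁·√(g·y₁) = 7.42×√(9.81×0.178) = 9.81 m/s; q = V₁·y₁ = 1.75 m²/s. Q = q·b = 1.75 × 9.29 = 16.2 m³/s. P = γ·Q·ΔE = 9.81 × 16.2 × 3.25 = 517 kW.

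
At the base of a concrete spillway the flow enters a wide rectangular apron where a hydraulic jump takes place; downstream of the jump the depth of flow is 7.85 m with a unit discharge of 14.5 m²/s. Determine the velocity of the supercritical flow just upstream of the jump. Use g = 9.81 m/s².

V₂ = q/y₂ = 14.5/7.85 = 1.85 m/s; Fr₂ = V₂/√(g·y₂) = 0.210.
Applying the sequent-depth relation in reverse, y₁/y₂ = ½[√(1 + 8Fr₂²) − 1] = ½[√1.354 − 1] = 0.0819.
y₁ = 0.0819 × 7.85 = 0.643 m.
V₁ = q/y₁ = 14.5/0.643 = 22.6 m/s.

V₁ = 22.6 m/s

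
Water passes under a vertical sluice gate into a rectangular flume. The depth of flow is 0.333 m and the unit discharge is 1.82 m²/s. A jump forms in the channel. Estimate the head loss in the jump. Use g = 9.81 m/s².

V₁ = q/y₁ = 1.82/0.333 = 5.47 m/s. Fr₁ = V₁/√(g·y₁) = 5.47/√(9.81×0.333) = 3.02.
Conjugate-depth relation: y₂/y₁ = ½[√(1 + 8Fr₁²) − 1] = ½[√74.15 − 1] = 3.81.
y₂ = 3.81 × 0.333 = 1.27 m.
Head loss: ΔE = (y₂ − y₁)³/(4y₁y₂) = (1.27 − 0.333)³/(4×0.333×1.27) = 0.815/1.69 = 0.483 m.

ΔE = 0.483 m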